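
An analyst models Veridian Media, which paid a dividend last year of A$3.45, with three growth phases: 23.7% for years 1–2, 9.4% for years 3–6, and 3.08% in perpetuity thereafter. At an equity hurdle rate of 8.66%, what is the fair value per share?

A$111.46

Three-stage DDM. Project D₁…D_6; terminal Gordon value at t=6 with g = 0.0308; discount at r = 0.0866.
D_1 = 4.2677
D_2 = 5.2791
D_3 = 5.7753
D_4 = 6.3182
D_5 = 6.9121
D_6 = 7.5618
TV_6 = 7.7948/(0.0866−0.0308) = 139.6909
P₀ = Σ Dₜ/(1+r)ᵗ + TV_6/(1+r)^6 = 111.4590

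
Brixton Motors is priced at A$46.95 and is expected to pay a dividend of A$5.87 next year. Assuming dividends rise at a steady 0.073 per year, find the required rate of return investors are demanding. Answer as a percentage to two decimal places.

19.80%

Rearranging the constant-growth DDM: r = D₁/P₀ + g.
r = 5.8700 / 46.95 + 0.073 = 0.12503 + 0.073 = 0.19803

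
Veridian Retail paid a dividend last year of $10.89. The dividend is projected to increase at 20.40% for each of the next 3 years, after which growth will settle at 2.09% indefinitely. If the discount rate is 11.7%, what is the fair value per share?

$182.91

Two-stage DDM. Project D₁…D_3 at 0.204, terminal growth 0.0209, discount at r = 0.117.
D_1 = 13.1116
D_2 = 15.7863
D_3 = 19.0067
Terminal value at t=3: TV = D_4/(r−g) = 19.4040/(0.117−0.0209) = 201.9143
P₀ = 13.1116/(1+0.117)^1 + 15.7863/(1+0.117)^2 + 19.0067/(1+0.117)^3 + 201.9143/(1+0.117)^3 = 182.9083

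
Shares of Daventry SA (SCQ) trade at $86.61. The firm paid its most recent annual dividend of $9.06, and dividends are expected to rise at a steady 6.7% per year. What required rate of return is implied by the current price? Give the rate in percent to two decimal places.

17.86%

Rearranging the constant-growth DDM: r = D₁/P₀ + g.
D₁ = 9.06 × (1 + 0.067) = 9.6670.
r = 9.6670 / 86.61 + 0.067 = 0.11162 + 0.067 = 0.17862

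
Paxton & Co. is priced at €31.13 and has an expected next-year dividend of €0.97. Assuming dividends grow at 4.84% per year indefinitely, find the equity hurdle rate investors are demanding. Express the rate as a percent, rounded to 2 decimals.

Rearranging the constant-growth DDM: r = D₁/P₀ + g.
r = 0.9700 / 31.13 + 0.0484 = 0.03116 + 0.0484 = 0.07956

7.96%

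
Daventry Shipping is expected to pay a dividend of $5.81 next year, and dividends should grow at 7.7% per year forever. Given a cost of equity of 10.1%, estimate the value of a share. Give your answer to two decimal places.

Gordon growth model: P₀ = D₁/(r − g), with D₁ = 5.81 given directly.
P₀ = 5.8100 / (0.101 − 0.077) = 5.8100 / 0.024 = 242.0833

$242.08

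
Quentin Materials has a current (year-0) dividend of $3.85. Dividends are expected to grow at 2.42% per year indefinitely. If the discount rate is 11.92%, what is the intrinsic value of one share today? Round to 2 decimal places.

$41.51

Gordon growth model: P₀ = D₁/(r − g). D₁ = 3.85 × (1 + 0.0242) = 3.9432.
P₀ = 3.9432 / (0.1192 − 0.0242) = 3.9432 / 0.095 = 41.5071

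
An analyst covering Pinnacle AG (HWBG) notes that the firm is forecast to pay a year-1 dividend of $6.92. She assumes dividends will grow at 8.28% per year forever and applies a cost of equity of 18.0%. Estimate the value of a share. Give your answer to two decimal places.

Gordon growth model: P₀ = D₁/(r − g), with D₁ = 6.92 given directly.
P₀ = 6.9200 / (0.18 − 0.0828) = 6.9200 / 0.0972 = 71.1934

$71.19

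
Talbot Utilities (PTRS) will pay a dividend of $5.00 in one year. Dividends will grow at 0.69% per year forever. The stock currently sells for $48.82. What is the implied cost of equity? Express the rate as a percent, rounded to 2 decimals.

10.93%

Rearranging the constant-growth DDM: r = D₁/P₀ + g.
r = 5.0000 / 48.82 + 0.0069 = 0.10242 + 0.0069 = 0.10932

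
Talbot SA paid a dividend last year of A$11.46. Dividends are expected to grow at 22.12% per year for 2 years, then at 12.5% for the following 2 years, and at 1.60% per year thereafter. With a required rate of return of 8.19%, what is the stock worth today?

Three-stage DDM. Project D₁…D_4; terminal Gordon value at t=4 with g = 0.016; discount at r = 0.0819.
D_1 = 13.9950
D_2 = 17.0906
D_3 = 19.2270
D_4 = 21.6303
TV_4 = 21.9764/(0.0819−0.016) = 333.4813
P₀ = Σ Dₜ/(1+r)ᵗ + TV_4/(1+r)^4 = 301.9082

A$301.91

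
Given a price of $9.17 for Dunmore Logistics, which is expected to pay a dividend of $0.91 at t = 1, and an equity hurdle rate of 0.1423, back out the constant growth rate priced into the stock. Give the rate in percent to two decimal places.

4.31%

From P₀ = D₁/(r − g), the implied growth is g = r − D₁/P₀.
g = 0.1423 − 0.91/9.17 = 0.1423 − 0.09924 = 0.04306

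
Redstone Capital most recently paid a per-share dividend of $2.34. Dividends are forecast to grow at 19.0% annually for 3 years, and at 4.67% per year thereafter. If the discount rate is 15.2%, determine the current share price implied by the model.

$33.13

Two-stage DDM. Project D₁…D_3 at 0.19, terminal growth 0.0467, discount at r = 0.152.
D_1 = 2.7846
D_2 = 3.3137
D_3 = 3.9433
Terminal value at t=3: TV = D_4/(r−g) = 4.1274/(0.152−0.0467) = 39.1968
P₀ = 2.7846/(1+0.152)^1 + 3.3137/(1+0.152)^2 + 3.9433/(1+0.152)^3 + 39.1968/(1+0.152)^3 = 33.1319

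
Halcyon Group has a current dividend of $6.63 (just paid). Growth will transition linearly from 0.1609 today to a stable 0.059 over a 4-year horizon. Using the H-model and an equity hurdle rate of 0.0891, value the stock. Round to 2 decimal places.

$278.15

H-model: P₀ = D₀[(1+g_L) + H(g_S−g_L)]/(r−g_L), with H = 4/2 = 2.
P₀ = 6.63 × [(1+0.059) + 2×(0.1609−0.059)] / (0.0891−0.059)
   = 6.63 × 1.2628 / 0.0301 = 278.1516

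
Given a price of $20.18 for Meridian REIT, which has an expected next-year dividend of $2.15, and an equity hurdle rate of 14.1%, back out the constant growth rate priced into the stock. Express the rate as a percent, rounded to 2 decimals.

3.45%

From P₀ = D₁/(r − g), the implied growth is g = r − D₁/P₀.
g = 0.141 − 2.15/20.18 = 0.141 − 0.10654 = 0.03446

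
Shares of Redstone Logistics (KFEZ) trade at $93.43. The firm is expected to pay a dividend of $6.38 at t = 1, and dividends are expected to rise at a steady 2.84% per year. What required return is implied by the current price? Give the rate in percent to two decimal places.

9.67%

Rearranging the constant-growth DDM: r = D₁/P₀ + g.
r = 6.3800 / 93.43 + 0.0284 = 0.06829 + 0.0284 = 0.09669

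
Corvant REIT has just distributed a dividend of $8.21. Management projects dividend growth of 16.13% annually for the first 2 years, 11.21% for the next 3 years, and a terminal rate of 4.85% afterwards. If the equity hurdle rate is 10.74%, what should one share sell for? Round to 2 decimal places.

$207.73

Three-stage DDM. Project D₁…D_5; terminal Gordon value at t=5 with g = 0.0485; discount at r = 0.1074.
D_1 = 9.5343
D_2 = 11.0722
D_3 = 12.3133
D_4 = 13.6937
D_5 = 15.2287
TV_5 = 15.9673/(0.1074−0.0485) = 271.0920
P₀ = Σ Dₜ/(1+r)ᵗ + TV_5/(1+r)^5 = 207.7322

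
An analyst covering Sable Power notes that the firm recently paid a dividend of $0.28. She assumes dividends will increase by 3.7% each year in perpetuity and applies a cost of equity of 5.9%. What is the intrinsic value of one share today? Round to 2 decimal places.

$13.20

Gordon growth model: P₀ = D₁/(r − g). D₁ = 0.28 × (1 + 0.037) = 0.2904.
P₀ = 0.2904 / (0.059 − 0.037) = 0.2904 / 0.022 = 13.1982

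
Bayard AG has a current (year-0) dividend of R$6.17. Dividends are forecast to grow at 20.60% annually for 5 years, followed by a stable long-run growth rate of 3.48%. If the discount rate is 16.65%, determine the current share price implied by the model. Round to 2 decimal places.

Two-stage DDM. Project D₁…D_5 at 0.206, terminal growth 0.0348, discount at r = 0.1665.
D_1 = 7.4410
D_2 = 8.9739
D_3 = 10.8225
D_4 = 13.0519
D_5 = 15.7406
Terminal value at t=5: TV = D_6/(r−g) = 16.2884/(0.1665−0.0348) = 123.6780
P₀ = 7.4410/(1+0.1665)^1 + 8.9739/(1+0.1665)^2 + 10.8225/(1+0.1665)^3 + 13.0519/(1+0.1665)^4 + 15.7406/(1+0.1665)^5 + 123.6780/(1+0.1665)^5 = 91.3913

R$91.39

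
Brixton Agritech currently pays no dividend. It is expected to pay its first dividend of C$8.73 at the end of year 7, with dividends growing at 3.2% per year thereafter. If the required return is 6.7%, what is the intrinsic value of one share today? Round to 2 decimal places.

Deferred-dividend DDM. At t=6 the remaining stream is a growing perpetuity with first payment D_7 = 8.73.
V_6 = D_7/(r−g) = 8.73/(0.067−0.032) = 249.4286
P₀ = V_6/(1+r)^6 = 249.4286/(1+0.067)^6 = 169.0284

C$169.03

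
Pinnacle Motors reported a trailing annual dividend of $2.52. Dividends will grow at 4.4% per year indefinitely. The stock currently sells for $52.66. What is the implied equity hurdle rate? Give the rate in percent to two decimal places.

Rearranging the constant-growth DDM: r = D₁/P₀ + g.
D₁ = 2.52 × (1 + 0.044) = 2.6309.
r = 2.6309 / 52.66 + 0.044 = 0.04996 + 0.044 = 0.09396

9.40%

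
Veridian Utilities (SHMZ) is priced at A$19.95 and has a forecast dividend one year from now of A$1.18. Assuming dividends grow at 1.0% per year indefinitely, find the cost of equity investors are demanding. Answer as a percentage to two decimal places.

6.91%

Rearranging the constant-growth DDM: r = D₁/P₀ + g.
r = 1.1800 / 19.95 + 0.01 = 0.05915 + 0.01 = 0.06915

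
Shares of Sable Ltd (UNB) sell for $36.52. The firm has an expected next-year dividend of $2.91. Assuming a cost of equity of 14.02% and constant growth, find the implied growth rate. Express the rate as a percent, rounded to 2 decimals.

6.05%

From P₀ = D₁/(r − g), the implied growth is g = r − D₁/P₀.
g = 0.1402 − 2.91/36.52 = 0.1402 − 0.07968 = 0.06052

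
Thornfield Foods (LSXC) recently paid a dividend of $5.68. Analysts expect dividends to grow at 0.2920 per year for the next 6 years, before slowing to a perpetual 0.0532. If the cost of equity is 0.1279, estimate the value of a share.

$237.23

Two-stage DDM. Project D₁…D_6 at 0.292, terminal growth 0.0532, discount at r = 0.1279.
D_1 = 7.3386
D_2 = 9.4814
D_3 = 12.2500
D_4 = 15.8270
D_5 = 20.4485
D_6 = 26.4194
Terminal value at t=6: TV = D_7/(r−g) = 27.8249/(0.1279−0.0532) = 372.4892
P₀ = 7.3386/(1+0.1279)^1 + 9.4814/(1+0.1279)^2 + 12.2500/(1+0.1279)^3 + 15.8270/(1+0.1279)^4 + 20.4485/(1+0.1279)^5 + 26.4194/(1+0.1279)^6 + 372.4892/(1+0.1279)^6 = 237.2322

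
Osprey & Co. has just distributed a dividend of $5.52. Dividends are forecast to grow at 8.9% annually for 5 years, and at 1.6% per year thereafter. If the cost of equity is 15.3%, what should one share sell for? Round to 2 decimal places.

Two-stage DDM. Project D₁…D_5 at 0.089, terminal growth 0.016, discount at r = 0.153.
D_1 = 6.0113
D_2 = 6.5463
D_3 = 7.1289
D_4 = 7.7634
D_5 = 8.4543
Terminal value at t=5: TV = D_6/(r−g) = 8.5896/(0.153−0.016) = 62.6977
P₀ = 6.0113/(1+0.153)^1 + 6.5463/(1+0.153)^2 + 7.1289/(1+0.153)^3 + 7.7634/(1+0.153)^4 + 8.4543/(1+0.153)^5 + 62.6977/(1+0.153)^5 = 54.0987

$54.10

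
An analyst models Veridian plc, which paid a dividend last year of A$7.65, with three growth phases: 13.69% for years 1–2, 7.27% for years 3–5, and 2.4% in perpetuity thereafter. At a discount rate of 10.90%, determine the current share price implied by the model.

A$126.11

Three-stage DDM. Project D₁…D_5; terminal Gordon value at t=5 with g = 0.024; discount at r = 0.109.
D_1 = 8.6973
D_2 = 9.8879
D_3 = 10.6068
D_4 = 11.3779
D_5 = 12.2051
TV_5 = 12.4980/(0.109−0.024) = 147.0354
P₀ = Σ Dₜ/(1+r)ᵗ + TV_5/(1+r)^5 = 126.1092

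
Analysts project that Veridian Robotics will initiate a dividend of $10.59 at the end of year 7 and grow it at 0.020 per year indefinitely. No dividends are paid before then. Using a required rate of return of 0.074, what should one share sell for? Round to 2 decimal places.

Deferred-dividend DDM. At t=6 the remaining stream is a growing perpetuity with first payment D_7 = 10.59.
V_6 = D_7/(r−g) = 10.59/(0.074−0.02) = 196.1111
P₀ = V_6/(1+r)^6 = 196.1111/(1+0.074)^6 = 127.7840

$127.78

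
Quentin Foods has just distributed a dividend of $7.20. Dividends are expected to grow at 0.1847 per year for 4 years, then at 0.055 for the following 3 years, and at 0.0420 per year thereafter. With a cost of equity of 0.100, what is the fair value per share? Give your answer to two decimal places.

$215.07

Three-stage DDM. Project D₁…D_7; terminal Gordon value at t=7 with g = 0.042; discount at r = 0.1.
D_1 = 8.5298
D_2 = 10.1053
D_3 = 11.9718
D_4 = 14.1829
D_5 = 14.9630
D_6 = 15.7860
D_7 = 16.6542
TV_7 = 17.3537/(0.1−0.042) = 299.2011
P₀ = Σ Dₜ/(1+r)ᵗ + TV_7/(1+r)^7 = 215.0729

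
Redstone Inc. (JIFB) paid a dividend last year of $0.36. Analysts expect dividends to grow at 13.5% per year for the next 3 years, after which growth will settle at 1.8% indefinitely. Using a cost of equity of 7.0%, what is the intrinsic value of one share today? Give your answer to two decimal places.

Two-stage DDM. Project D₁…D_3 at 0.135, terminal growth 0.018, discount at r = 0.07.
D_1 = 0.4086
D_2 = 0.4638
D_3 = 0.5264
Terminal value at t=3: TV = D_4/(r−g) = 0.5358/(0.07−0.018) = 10.3047
P₀ = 0.4086/(1+0.07)^1 + 0.4638/(1+0.07)^2 + 0.5264/(1+0.07)^3 + 10.3047/(1+0.07)^3 = 9.6283

$9.63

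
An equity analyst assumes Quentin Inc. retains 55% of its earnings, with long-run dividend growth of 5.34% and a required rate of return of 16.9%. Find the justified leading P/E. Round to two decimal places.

3.89

Payout ratio b = 1 − 0.55 = 0.45.
Justified leading P/E = b/(r−g) = 0.45/(0.169−0.0534) = 3.8927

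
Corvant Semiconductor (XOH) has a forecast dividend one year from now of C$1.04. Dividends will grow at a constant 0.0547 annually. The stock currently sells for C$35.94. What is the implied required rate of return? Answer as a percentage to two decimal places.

8.36%

Rearranging the constant-growth DDM: r = D₁/P₀ + g.
r = 1.0400 / 35.94 + 0.0547 = 0.02894 + 0.0547 = 0.08364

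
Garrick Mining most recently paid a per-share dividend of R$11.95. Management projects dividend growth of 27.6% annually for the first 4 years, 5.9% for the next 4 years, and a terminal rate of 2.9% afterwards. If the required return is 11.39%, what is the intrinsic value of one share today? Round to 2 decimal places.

Three-stage DDM. Project D₁…D_8; terminal Gordon value at t=8 with g = 0.029; discount at r = 0.1139.
D_1 = 15.2482
D_2 = 19.4567
D_3 = 24.8268
D_4 = 31.6789
D_5 = 33.5480
D_6 = 35.5273
D_7 = 37.6234
D_8 = 39.8432
TV_8 = 40.9987/(0.1139−0.029) = 482.9055
P₀ = Σ Dₜ/(1+r)ᵗ + TV_8/(1+r)^8 = 344.3126

R$344.31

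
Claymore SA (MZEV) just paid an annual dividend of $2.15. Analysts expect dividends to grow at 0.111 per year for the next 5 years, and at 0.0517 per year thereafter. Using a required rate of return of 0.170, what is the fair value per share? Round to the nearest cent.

$23.99

Two-stage DDM. Project D₁…D_5 at 0.111, terminal growth 0.0517, discount at r = 0.17.
D_1 = 2.3886
D_2 = 2.6538
D_3 = 2.9484
D_4 = 3.2756
D_5 = 3.6392
Terminal value at t=5: TV = D_6/(r−g) = 3.8274/(0.17−0.0517) = 32.3531
P₀ = 2.3886/(1+0.17)^1 + 2.6538/(1+0.17)^2 + 2.9484/(1+0.17)^3 + 3.2756/(1+0.17)^4 + 3.6392/(1+0.17)^5 + 32.3531/(1+0.17)^5 = 23.9856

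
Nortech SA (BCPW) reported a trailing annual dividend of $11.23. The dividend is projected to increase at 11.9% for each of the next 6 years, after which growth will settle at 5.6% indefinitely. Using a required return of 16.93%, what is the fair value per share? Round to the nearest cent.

Two-stage DDM. Project D₁…D_6 at 0.119, terminal growth 0.056, discount at r = 0.1693.
D_1 = 12.5664
D_2 = 14.0618
D_3 = 15.7351
D_4 = 17.6076
D_5 = 19.7029
D_6 = 22.0475
Terminal value at t=6: TV = D_7/(r−g) = 23.2822/(0.1693−0.056) = 205.4917
P₀ = 12.5664/(1+0.1693)^1 + 14.0618/(1+0.1693)^2 + 15.7351/(1+0.1693)^3 + 17.6076/(1+0.1693)^4 + 19.7029/(1+0.1693)^5 + 22.0475/(1+0.1693)^6 + 205.4917/(1+0.1693)^6 = 138.3289

$138.33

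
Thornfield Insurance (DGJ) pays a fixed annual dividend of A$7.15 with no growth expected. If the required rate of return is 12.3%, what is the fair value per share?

A$58.13

Zero-growth DDM (perpetuity): P₀ = D/r = 7.15 / 0.123 = 58.1301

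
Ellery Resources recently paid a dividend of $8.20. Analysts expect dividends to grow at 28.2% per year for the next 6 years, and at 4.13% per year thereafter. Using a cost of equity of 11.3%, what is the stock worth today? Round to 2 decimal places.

Two-stage DDM. Project D₁…D_6 at 0.282, terminal growth 0.0413, discount at r = 0.113.
D_1 = 10.5124
D_2 = 13.4769
D_3 = 17.2774
D_4 = 22.1496
D_5 = 28.3958
D_6 = 36.4034
Terminal value at t=6: TV = D_7/(r−g) = 37.9069/(0.113−0.0413) = 528.6871
P₀ = 10.5124/(1+0.113)^1 + 13.4769/(1+0.113)^2 + 17.2774/(1+0.113)^3 + 22.1496/(1+0.113)^4 + 28.3958/(1+0.113)^5 + 36.4034/(1+0.113)^6 + 528.6871/(1+0.113)^6 = 361.1824

$361.18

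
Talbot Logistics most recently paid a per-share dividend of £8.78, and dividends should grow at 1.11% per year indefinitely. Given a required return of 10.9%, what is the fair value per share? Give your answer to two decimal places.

Gordon growth model: P₀ = D₁/(r − g). D₁ = 8.78 × (1 + 0.0111) = 8.8775.
P₀ = 8.8775 / (0.109 − 0.0111) = 8.8775 / 0.0979 = 90.6788

£90.68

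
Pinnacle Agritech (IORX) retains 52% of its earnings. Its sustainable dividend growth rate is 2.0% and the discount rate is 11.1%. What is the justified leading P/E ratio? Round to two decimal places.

Payout ratio b = 1 − 0.52 = 0.48.
Justified leading P/E = b/(r−g) = 0.48/(0.111−0.02) = 5.2747

5.27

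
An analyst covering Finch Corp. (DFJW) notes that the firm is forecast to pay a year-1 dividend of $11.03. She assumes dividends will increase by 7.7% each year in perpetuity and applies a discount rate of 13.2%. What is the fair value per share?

$200.55

Gordon growth model: P₀ = D₁/(r − g), with D₁ = 11.03 given directly.
P₀ = 11.0300 / (0.132 − 0.077) = 11.0300 / 0.055 = 200.5455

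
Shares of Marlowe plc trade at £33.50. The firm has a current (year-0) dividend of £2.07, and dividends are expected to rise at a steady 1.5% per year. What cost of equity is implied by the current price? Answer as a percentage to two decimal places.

7.77%

Rearranging the constant-growth DDM: r = D₁/P₀ + g.
D₁ = 2.07 × (1 + 0.015) = 2.1010.
r = 2.1010 / 33.50 + 0.015 = 0.06272 + 0.015 = 0.07772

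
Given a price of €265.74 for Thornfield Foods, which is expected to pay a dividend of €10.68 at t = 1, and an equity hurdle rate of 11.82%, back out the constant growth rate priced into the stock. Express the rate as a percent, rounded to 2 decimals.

From P₀ = D₁/(r − g), the implied growth is g = r − D₁/P₀.
g = 0.1182 − 10.68/265.74 = 0.1182 − 0.04019 = 0.07801

7.80%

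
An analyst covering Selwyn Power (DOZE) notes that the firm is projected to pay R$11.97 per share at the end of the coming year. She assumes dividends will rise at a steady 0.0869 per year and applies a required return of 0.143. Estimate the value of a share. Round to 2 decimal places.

Gordon growth model: P₀ = D₁/(r − g), with D₁ = 11.97 given directly.
P₀ = 11.9700 / (0.143 − 0.0869) = 11.9700 / 0.0561 = 213.3690

R$213.37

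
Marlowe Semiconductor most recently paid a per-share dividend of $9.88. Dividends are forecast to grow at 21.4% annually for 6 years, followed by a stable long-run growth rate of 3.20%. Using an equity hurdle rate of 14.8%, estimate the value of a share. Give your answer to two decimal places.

$195.34

Two-stage DDM. Project D₁…D_6 at 0.214, terminal growth 0.032, discount at r = 0.148.
D_1 = 11.9943
D_2 = 14.5611
D_3 = 17.6772
D_4 = 21.4601
D_5 = 26.0526
D_6 = 31.6278
Terminal value at t=6: TV = D_7/(r−g) = 32.6399/(0.148−0.032) = 281.3784
P₀ = 11.9943/(1+0.148)^1 + 14.5611/(1+0.148)^2 + 17.6772/(1+0.148)^3 + 21.4601/(1+0.148)^4 + 26.0526/(1+0.148)^5 + 31.6278/(1+0.148)^6 + 281.3784/(1+0.148)^6 = 195.3440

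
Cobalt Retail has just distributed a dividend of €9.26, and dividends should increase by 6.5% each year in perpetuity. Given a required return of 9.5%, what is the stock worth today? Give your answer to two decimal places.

Gordon growth model: P₀ = D₁/(r − g). D₁ = 9.26 × (1 + 0.065) = 9.8619.
P₀ = 9.8619 / (0.095 − 0.065) = 9.8619 / 0.03 = 328.7300

€328.73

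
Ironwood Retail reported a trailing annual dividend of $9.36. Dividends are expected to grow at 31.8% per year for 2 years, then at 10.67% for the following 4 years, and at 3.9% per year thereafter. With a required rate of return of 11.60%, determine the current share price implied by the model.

Three-stage DDM. Project D₁…D_6; terminal Gordon value at t=6 with g = 0.039; discount at r = 0.116.
D_1 = 12.3365
D_2 = 16.2595
D_3 = 17.9944
D_4 = 19.9144
D_5 = 22.0392
D_6 = 24.3908
TV_6 = 25.3421/(0.116−0.039) = 329.1176
P₀ = Σ Dₜ/(1+r)ᵗ + TV_6/(1+r)^6 = 245.6099

$245.61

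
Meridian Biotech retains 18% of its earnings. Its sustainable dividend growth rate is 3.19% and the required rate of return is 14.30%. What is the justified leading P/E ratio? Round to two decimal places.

Payout ratio b = 1 − 0.18 = 0.82.
Justified leading P/E = b/(r−g) = 0.82/(0.143−0.0319) = 7.3807

7.38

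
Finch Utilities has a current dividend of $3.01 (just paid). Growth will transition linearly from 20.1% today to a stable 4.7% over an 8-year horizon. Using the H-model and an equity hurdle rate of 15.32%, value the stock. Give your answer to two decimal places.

H-model: P₀ = D₀[(1+g_L) + H(g_S−g_L)]/(r−g_L), with H = 8/2 = 4.
P₀ = 3.01 × [(1+0.047) + 4×(0.201−0.047)] / (0.1532−0.047)
   = 3.01 × 1.6630 / 0.1062 = 47.1340

$47.13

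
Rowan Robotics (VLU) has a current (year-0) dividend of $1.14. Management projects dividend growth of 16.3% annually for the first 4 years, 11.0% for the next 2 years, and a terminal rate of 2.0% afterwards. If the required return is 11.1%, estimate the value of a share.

$23.17

Three-stage DDM. Project D₁…D_6; terminal Gordon value at t=6 with g = 0.02; discount at r = 0.111.
D_1 = 1.3258
D_2 = 1.5419
D_3 = 1.7933
D_4 = 2.0856
D_5 = 2.3150
D_6 = 2.5696
TV_6 = 2.6210/(0.111−0.02) = 28.8024
P₀ = Σ Dₜ/(1+r)ᵗ + TV_6/(1+r)^6 = 23.1692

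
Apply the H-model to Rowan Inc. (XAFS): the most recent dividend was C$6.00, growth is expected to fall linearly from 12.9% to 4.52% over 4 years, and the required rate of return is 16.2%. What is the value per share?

H-model: P₀ = D₀[(1+g_L) + H(g_S−g_L)]/(r−g_L), with H = 4/2 = 2.
P₀ = 6.00 × [(1+0.0452) + 2×(0.129−0.0452)] / (0.162−0.0452)
   = 6.00 × 1.2128 / 0.1168 = 62.3014

C$62.30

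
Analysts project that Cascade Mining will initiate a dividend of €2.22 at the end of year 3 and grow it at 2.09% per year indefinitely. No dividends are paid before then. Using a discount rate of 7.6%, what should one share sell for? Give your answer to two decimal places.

Deferred-dividend DDM. At t=2 the remaining stream is a growing perpetuity with first payment D_3 = 2.22.
V_2 = D_3/(r−g) = 2.22/(0.076−0.0209) = 40.2904
P₀ = V_2/(1+r)^2 = 40.2904/(1+0.076)^2 = 34.7998

€34.80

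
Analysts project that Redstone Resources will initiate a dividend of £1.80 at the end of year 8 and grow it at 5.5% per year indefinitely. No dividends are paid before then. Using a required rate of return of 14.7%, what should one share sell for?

£7.49

Deferred-dividend DDM. At t=7 the remaining stream is a growing perpetuity with first payment D_8 = 1.80.
V_7 = D_8/(r−g) = 1.80/(0.147−0.055) = 19.5652
P₀ = V_7/(1+r)^7 = 19.5652/(1+0.147)^7 = 7.4910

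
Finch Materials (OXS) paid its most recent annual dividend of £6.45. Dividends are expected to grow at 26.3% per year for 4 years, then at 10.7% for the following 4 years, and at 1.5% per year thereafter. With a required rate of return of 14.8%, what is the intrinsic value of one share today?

£129.83

Three-stage DDM. Project D₁…D_8; terminal Gordon value at t=8 with g = 0.015; discount at r = 0.148.
D_1 = 8.1463
D_2 = 10.2888
D_3 = 12.9948
D_4 = 16.4124
D_5 = 18.1686
D_6 = 20.1126
D_7 = 22.2647
D_8 = 24.6470
TV_8 = 25.0167/(0.148−0.015) = 188.0953
P₀ = Σ Dₜ/(1+r)ᵗ + TV_8/(1+r)^8 = 129.8338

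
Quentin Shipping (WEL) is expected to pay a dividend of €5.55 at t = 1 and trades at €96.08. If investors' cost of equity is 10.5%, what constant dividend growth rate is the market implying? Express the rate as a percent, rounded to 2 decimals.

4.72%

From P₀ = D₁/(r − g), the implied growth is g = r − D₁/P₀.
g = 0.105 − 5.55/96.08 = 0.105 − 0.05776 = 0.04724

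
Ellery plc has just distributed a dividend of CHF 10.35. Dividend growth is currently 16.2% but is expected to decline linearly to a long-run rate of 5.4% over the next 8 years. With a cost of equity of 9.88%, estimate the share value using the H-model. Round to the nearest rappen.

CHF 343.31

H-model: P₀ = D₀[(1+g_L) + H(g_S−g_L)]/(r−g_L), with H = 8/2 = 4.
P₀ = 10.35 × [(1+0.054) + 4×(0.162−0.054)] / (0.0988−0.054)
   = 10.35 × 1.4860 / 0.0448 = 343.3058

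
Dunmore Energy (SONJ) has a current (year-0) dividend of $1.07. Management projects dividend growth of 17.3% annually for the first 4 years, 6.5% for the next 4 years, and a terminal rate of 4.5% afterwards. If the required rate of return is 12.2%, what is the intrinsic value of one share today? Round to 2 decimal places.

Three-stage DDM. Project D₁…D_8; terminal Gordon value at t=8 with g = 0.045; discount at r = 0.122.
D_1 = 1.2551
D_2 = 1.4722
D_3 = 1.7269
D_4 = 2.0257
D_5 = 2.1574
D_6 = 2.2976
D_7 = 2.4469
D_8 = 2.6060
TV_8 = 2.7233/(0.122−0.045) = 35.3671
P₀ = Σ Dₜ/(1+r)ᵗ + TV_8/(1+r)^8 = 23.3664

$23.37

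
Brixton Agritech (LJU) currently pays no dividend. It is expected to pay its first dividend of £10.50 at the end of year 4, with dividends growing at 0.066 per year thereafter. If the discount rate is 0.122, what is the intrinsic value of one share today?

£132.75

Deferred-dividend DDM. At t=3 the remaining stream is a growing perpetuity with first payment D_4 = 10.50.
V_3 = D_4/(r−g) = 10.50/(0.122−0.066) = 187.5000
P₀ = V_3/(1+r)^3 = 187.5000/(1+0.122)^3 = 132.7464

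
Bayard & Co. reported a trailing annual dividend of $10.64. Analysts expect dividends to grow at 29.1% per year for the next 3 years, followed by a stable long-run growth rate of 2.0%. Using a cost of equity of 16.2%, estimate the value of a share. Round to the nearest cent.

Two-stage DDM. Project D₁…D_3 at 0.291, terminal growth 0.02, discount at r = 0.162.
D_1 = 13.7362
D_2 = 17.7335
D_3 = 22.8939
Terminal value at t=3: TV = D_4/(r−g) = 23.3518/(0.162−0.02) = 164.4494
P₀ = 13.7362/(1+0.162)^1 + 17.7335/(1+0.162)^2 + 22.8939/(1+0.162)^3 + 164.4494/(1+0.162)^3 = 144.3590

$144.36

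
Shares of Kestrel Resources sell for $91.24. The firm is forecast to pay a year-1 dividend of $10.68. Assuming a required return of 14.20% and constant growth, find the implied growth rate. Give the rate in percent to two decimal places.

2.49%

From P₀ = D₁/(r − g), the implied growth is g = r − D₁/P₀.
g = 0.142 − 10.68/91.24 = 0.142 − 0.11705 = 0.02495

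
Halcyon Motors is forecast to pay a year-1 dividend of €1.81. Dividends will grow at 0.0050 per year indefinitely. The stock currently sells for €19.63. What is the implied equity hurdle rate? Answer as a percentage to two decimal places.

9.72%

Rearranging the constant-growth DDM: r = D₁/P₀ + g.
r = 1.8100 / 19.63 + 0.005 = 0.09221 + 0.005 = 0.09721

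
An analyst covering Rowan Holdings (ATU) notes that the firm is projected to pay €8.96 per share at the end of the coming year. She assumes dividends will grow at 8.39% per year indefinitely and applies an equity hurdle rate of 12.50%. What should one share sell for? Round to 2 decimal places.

Gordon growth model: P₀ = D₁/(r − g), with D₁ = 8.96 given directly.
P₀ = 8.9600 / (0.125 − 0.0839) = 8.9600 / 0.0411 = 218.0049

€218.00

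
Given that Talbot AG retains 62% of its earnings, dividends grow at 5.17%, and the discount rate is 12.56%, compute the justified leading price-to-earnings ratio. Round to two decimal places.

Payout ratio b = 1 − 0.62 = 0.38.
Justified leading P/E = b/(r−g) = 0.38/(0.1256−0.0517) = 5.1421

5.14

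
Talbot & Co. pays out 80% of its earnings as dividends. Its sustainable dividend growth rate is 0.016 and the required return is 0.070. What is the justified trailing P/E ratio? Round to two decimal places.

Justified trailing P/E = b(1+g)/(r−g) = 0.80×(1+0.016)/(0.07−0.016) = 15.0519

15.05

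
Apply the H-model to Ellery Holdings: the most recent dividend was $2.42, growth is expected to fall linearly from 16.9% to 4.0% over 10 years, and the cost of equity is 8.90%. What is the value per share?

H-model: P₀ = D₀[(1+g_L) + H(g_S−g_L)]/(r−g_L), with H = 10/2 = 5.
P₀ = 2.42 × [(1+0.04) + 5×(0.169−0.04)] / (0.089−0.04)
   = 2.42 × 1.6850 / 0.049 = 83.2184

$83.22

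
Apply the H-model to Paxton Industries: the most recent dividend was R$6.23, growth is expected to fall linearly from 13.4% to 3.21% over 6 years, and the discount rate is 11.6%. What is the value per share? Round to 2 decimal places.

R$99.34

H-model: P₀ = D₀[(1+g_L) + H(g_S−g_L)]/(r−g_L), with H = 6/2 = 3.
P₀ = 6.23 × [(1+0.0321) + 3×(0.134−0.0321)] / (0.116−0.0321)
   = 6.23 × 1.3378 / 0.0839 = 99.3384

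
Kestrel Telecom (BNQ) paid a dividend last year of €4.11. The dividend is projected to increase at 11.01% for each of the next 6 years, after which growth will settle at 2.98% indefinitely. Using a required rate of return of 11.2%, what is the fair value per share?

Two-stage DDM. Project D₁…D_6 at 0.1101, terminal growth 0.0298, discount at r = 0.112.
D_1 = 4.5625
D_2 = 5.0648
D_3 = 5.6225
D_4 = 6.2415
D_5 = 6.9287
D_6 = 7.6916
Terminal value at t=6: TV = D_7/(r−g) = 7.9208/(0.112−0.0298) = 96.3597
P₀ = 4.5625/(1+0.112)^1 + 5.0648/(1+0.112)^2 + 5.6225/(1+0.112)^3 + 6.2415/(1+0.112)^4 + 6.9287/(1+0.112)^5 + 7.6916/(1+0.112)^6 + 96.3597/(1+0.112)^6 = 75.4773

€75.48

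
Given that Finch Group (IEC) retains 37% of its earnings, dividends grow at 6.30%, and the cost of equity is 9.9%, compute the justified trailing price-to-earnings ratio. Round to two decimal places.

18.60

Payout ratio b = 1 − 0.37 = 0.63.
Justified trailing P/E = b(1+g)/(r−g) = 0.63×(1+0.063)/(0.099−0.063) = 18.6025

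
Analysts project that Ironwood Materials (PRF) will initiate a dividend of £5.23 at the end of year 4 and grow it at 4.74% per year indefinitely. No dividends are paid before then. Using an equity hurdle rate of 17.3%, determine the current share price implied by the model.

£25.80

Deferred-dividend DDM. At t=3 the remaining stream is a growing perpetuity with first payment D_4 = 5.23.
V_3 = D_4/(r−g) = 5.23/(0.173−0.0474) = 41.6401
P₀ = V_3/(1+r)^3 = 41.6401/(1+0.173)^3 = 25.7999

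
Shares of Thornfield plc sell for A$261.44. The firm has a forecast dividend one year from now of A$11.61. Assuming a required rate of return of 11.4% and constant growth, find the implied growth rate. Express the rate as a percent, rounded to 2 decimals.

From P₀ = D₁/(r − g), the implied growth is g = r − D₁/P₀.
g = 0.114 − 11.61/261.44 = 0.114 − 0.04441 = 0.06959

6.96%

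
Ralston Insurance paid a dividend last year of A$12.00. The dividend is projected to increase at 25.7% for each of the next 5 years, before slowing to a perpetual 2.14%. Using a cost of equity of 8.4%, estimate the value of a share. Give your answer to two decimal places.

Two-stage DDM. Project D₁…D_5 at 0.257, terminal growth 0.0214, discount at r = 0.084.
D_1 = 15.0840
D_2 = 18.9606
D_3 = 23.8335
D_4 = 29.9587
D_5 = 37.6580
Terminal value at t=5: TV = D_6/(r−g) = 38.4639/(0.084−0.0214) = 614.4395
P₀ = 15.0840/(1+0.084)^1 + 18.9606/(1+0.084)^2 + 23.8335/(1+0.084)^3 + 29.9587/(1+0.084)^4 + 37.6580/(1+0.084)^5 + 614.4395/(1+0.084)^5 = 506.1379

A$506.14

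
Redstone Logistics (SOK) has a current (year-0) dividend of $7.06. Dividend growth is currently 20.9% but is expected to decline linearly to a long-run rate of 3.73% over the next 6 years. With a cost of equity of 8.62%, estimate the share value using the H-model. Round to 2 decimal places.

$224.13

H-model: P₀ = D₀[(1+g_L) + H(g_S−g_L)]/(r−g_L), with H = 6/2 = 3.
P₀ = 7.06 × [(1+0.0373) + 3×(0.209−0.0373)] / (0.0862−0.0373)
   = 7.06 × 1.5524 / 0.0489 = 224.1297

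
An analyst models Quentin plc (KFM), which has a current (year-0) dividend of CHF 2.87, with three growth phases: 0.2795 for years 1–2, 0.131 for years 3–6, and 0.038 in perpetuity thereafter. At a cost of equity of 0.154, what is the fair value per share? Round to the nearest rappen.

Three-stage DDM. Project D₁…D_6; terminal Gordon value at t=6 with g = 0.038; discount at r = 0.154.
D_1 = 3.6722
D_2 = 4.6985
D_3 = 5.3140
D_4 = 6.0102
D_5 = 6.7975
D_6 = 7.6880
TV_6 = 7.9801/(0.154−0.038) = 68.7943
P₀ = Σ Dₜ/(1+r)ᵗ + TV_6/(1+r)^6 = 49.2622

CHF 49.26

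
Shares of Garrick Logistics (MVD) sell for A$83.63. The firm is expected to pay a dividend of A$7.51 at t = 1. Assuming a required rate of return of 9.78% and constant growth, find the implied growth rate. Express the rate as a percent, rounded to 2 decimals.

0.80%

From P₀ = D₁/(r − g), the implied growth is g = r − D₁/P₀.
g = 0.0978 − 7.51/83.63 = 0.0978 − 0.08980 = 0.00800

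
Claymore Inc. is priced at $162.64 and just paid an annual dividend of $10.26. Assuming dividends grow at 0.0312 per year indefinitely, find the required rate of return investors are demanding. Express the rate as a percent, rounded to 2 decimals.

Rearranging the constant-growth DDM: r = D₁/P₀ + g.
D₁ = 10.26 × (1 + 0.0312) = 10.5801.
r = 10.5801 / 162.64 + 0.0312 = 0.06505 + 0.0312 = 0.09625

9.63%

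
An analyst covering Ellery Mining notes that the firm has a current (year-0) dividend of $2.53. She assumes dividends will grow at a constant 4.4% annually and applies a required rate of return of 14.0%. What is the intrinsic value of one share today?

$27.51

Gordon growth model: P₀ = D₁/(r − g). D₁ = 2.53 × (1 + 0.044) = 2.6413.
P₀ = 2.6413 / (0.14 − 0.044) = 2.6413 / 0.096 = 27.5137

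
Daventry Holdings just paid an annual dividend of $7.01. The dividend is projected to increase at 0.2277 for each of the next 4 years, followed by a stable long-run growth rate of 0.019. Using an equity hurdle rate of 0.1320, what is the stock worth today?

$121.95

Two-stage DDM. Project D₁…D_4 at 0.2277, terminal growth 0.019, discount at r = 0.132.
D_1 = 8.6062
D_2 = 10.5658
D_3 = 12.9716
D_4 = 15.9253
Terminal value at t=4: TV = D_5/(r−g) = 16.2279/(0.132−0.019) = 143.6094
P₀ = 8.6062/(1+0.132)^1 + 10.5658/(1+0.132)^2 + 12.9716/(1+0.132)^3 + 15.9253/(1+0.132)^4 + 143.6094/(1+0.132)^4 = 121.9464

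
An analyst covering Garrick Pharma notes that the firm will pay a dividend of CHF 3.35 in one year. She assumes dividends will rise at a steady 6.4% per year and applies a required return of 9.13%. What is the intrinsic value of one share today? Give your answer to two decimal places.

CHF 122.71

Gordon growth model: P₀ = D₁/(r − g), with D₁ = 3.35 given directly.
P₀ = 3.3500 / (0.0913 − 0.064) = 3.3500 / 0.0273 = 122.7106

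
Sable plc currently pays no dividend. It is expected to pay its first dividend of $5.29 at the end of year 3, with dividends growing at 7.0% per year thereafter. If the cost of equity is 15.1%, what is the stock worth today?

Deferred-dividend DDM. At t=2 the remaining stream is a growing perpetuity with first payment D_3 = 5.29.
V_2 = D_3/(r−g) = 5.29/(0.151−0.07) = 65.3086
P₀ = V_2/(1+r)^2 = 65.3086/(1+0.151)^2 = 49.2969

$49.30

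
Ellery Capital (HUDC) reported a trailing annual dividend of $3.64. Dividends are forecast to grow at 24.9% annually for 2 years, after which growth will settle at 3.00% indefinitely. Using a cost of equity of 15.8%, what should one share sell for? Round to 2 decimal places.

Two-stage DDM. Project D₁…D_2 at 0.249, terminal growth 0.03, discount at r = 0.158.
D_1 = 4.5464
D_2 = 5.6784
Terminal value at t=2: TV = D_3/(r−g) = 5.8488/(0.158−0.03) = 45.6934
P₀ = 4.5464/(1+0.158)^1 + 5.6784/(1+0.158)^2 + 45.6934/(1+0.158)^2 = 42.2357

$42.24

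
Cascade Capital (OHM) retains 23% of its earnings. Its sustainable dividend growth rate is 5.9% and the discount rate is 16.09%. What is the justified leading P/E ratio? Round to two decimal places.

7.56

Payout ratio b = 1 − 0.23 = 0.77.
Justified leading P/E = b/(r−g) = 0.77/(0.1609−0.059) = 7.5564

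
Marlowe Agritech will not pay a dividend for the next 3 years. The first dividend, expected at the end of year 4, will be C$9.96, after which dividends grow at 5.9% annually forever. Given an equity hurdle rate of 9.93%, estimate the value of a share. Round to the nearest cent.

C$186.04

Deferred-dividend DDM. At t=3 the remaining stream is a growing perpetuity with first payment D_4 = 9.96.
V_3 = D_4/(r−g) = 9.96/(0.0993−0.059) = 247.1464
P₀ = V_3/(1+r)^3 = 247.1464/(1+0.0993)^3 = 186.0397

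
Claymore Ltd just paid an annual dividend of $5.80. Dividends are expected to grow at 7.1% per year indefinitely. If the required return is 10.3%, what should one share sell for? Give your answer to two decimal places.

Gordon growth model: P₀ = D₁/(r − g). D₁ = 5.80 × (1 + 0.071) = 6.2118.
P₀ = 6.2118 / (0.103 − 0.071) = 6.2118 / 0.032 = 194.1187

$194.12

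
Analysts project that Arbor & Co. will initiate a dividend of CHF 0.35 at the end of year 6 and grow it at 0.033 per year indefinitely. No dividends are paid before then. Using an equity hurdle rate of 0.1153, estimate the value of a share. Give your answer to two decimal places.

CHF 2.46

Deferred-dividend DDM. At t=5 the remaining stream is a growing perpetuity with first payment D_6 = 0.35.
V_5 = D_6/(r−g) = 0.35/(0.1153−0.033) = 4.2527
P₀ = V_5/(1+r)^5 = 4.2527/(1+0.1153)^5 = 2.4644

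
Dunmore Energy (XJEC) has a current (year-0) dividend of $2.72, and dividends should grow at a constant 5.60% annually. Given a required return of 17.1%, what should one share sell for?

Gordon growth model: P₀ = D₁/(r − g). D₁ = 2.72 × (1 + 0.056) = 2.8723.
P₀ = 2.8723 / (0.171 − 0.056) = 2.8723 / 0.115 = 24.9767

$24.98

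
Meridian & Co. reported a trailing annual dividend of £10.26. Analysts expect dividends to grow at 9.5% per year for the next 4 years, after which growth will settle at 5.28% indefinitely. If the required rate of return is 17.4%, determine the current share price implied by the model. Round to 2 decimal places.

Two-stage DDM. Project D₁…D_4 at 0.095, terminal growth 0.0528, discount at r = 0.174.
D_1 = 11.2347
D_2 = 12.3020
D_3 = 13.4707
D_4 = 14.7504
Terminal value at t=4: TV = D_5/(r−g) = 15.5292/(0.174−0.0528) = 128.1289
P₀ = 11.2347/(1+0.174)^1 + 12.3020/(1+0.174)^2 + 13.4707/(1+0.174)^3 + 14.7504/(1+0.174)^4 + 128.1289/(1+0.174)^4 = 102.0340

£102.03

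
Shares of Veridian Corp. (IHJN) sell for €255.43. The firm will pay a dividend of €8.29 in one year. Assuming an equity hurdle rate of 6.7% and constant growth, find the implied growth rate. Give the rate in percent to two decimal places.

3.45%

From P₀ = D₁/(r − g), the implied growth is g = r − D₁/P₀.
g = 0.067 − 8.29/255.43 = 0.067 − 0.03246 = 0.03454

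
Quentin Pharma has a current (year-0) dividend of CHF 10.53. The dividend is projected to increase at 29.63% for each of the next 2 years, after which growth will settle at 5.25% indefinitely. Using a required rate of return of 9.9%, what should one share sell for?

CHF 358.67

Two-stage DDM. Project D₁…D_2 at 0.2963, terminal growth 0.0525, discount at r = 0.099.
D_1 = 13.6500
D_2 = 17.6945
Terminal value at t=2: TV = D_3/(r−g) = 18.6235/(0.099−0.0525) = 400.5056
P₀ = 13.6500/(1+0.099)^1 + 17.6945/(1+0.099)^2 + 400.5056/(1+0.099)^2 = 358.6696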